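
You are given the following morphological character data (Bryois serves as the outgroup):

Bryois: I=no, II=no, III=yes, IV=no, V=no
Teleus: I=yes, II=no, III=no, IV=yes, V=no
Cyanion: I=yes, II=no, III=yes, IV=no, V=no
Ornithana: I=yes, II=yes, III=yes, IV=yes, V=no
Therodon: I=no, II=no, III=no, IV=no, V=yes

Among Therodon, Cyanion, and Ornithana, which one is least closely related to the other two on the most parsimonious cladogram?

Therodon

Character polarity is set by the outgroup: the derived state is whichever differs from the outgroup's state, so for III the derived state is 'no', and for the remaining characters it is 'yes'.
I: derived state 'yes' in Cyanion, Ornithana, and Teleus only — synapomorphy for {Cyanion, Ornithana, Teleus}.
II: derived state 'yes' in Ornithana only — an autapomorphy, so it tells us nothing about relationships among taxa.
III groups Teleus and Therodon, which is incompatible with the clades supported by the remaining characters; treating it as convergent (homoplasy) costs fewer steps than any alternative tree.
Only Ornithana and Teleus show the derived state 'yes' for IV, supporting them as a clade.
V (derived state 'yes') is unique to Therodon (autapomorphy; uninformative for grouping).
Most parsimonious ingroup topology: (((Teleus,Ornithana),Cyanion),Therodon).
Cyanion and Ornithana share a more recent common ancestor with each other than either does with Therodon, so Therodon is the least closely related of the three.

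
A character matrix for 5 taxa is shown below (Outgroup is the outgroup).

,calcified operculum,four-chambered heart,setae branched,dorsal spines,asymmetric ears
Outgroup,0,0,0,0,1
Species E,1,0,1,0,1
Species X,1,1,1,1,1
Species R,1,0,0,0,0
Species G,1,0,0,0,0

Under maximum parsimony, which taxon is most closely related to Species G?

Character polarity is set by the outgroup: the derived state is whichever differs from the outgroup's state, so for asymmetric ears the derived state is '0', and for the remaining characters it is '1'.
calcified operculum (derived state '1') is shared by all ingroup taxa — unites the whole ingroup.
four-chambered heart: derived state '1' in Species X only — an autapomorphy, so it tells us nothing about relationships among taxa.
setae branched: derived state '1' in Species E and Species X only — synapomorphy for {Species E, Species X}.
dorsal spines (derived state '1') is unique to Species X (autapomorphy; uninformative for grouping).
asymmetric ears: derived state '0' in Species G and Species R only — synapomorphy for {Species G, Species R}.
Most parsimonious ingroup topology: ((Species E,Species X),(Species R,Species G)).
Species G and Species R form a cherry on this tree, so they are sister taxa.

Species R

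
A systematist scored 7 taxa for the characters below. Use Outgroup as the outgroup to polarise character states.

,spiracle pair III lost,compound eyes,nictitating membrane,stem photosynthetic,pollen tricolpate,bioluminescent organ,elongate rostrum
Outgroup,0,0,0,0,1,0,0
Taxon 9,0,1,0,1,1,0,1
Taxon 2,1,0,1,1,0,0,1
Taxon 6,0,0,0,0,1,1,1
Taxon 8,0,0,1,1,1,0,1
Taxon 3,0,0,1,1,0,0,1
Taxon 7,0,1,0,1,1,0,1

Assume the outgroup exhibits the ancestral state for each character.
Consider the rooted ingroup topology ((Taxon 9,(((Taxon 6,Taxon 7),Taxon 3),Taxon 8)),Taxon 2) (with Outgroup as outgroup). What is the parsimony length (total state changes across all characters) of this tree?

Map each character onto ((Taxon 9,(((Taxon 6,Taxon 7),Taxon 3),Taxon 8)),Taxon 2) (rooted by Outgroup) and count the minimum state changes it requires (Fitch parsimony):
spiracle pair III lost: 1; compound eyes: 2; nictitating membrane: 3; stem photosynthetic: 2; pollen tricolpate: 2; bioluminescent organ: 1; elongate rostrum: 1.
Total tree length = 12.

12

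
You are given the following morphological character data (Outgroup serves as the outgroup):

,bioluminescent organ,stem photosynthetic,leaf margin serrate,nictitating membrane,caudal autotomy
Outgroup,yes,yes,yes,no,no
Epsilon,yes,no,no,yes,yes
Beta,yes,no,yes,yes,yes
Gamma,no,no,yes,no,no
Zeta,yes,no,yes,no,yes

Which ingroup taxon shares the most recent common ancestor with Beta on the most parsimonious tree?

Epsilon

Character polarity is set by the outgroup: the derived state is whichever differs from the outgroup's state, so for bioluminescent organ, stem photosynthetic, leaf margin serrate the derived state is 'no', and for the remaining characters it is 'yes'.
bioluminescent organ: derived state 'no' in Gamma only — an autapomorphy, so it tells us nothing about relationships among taxa.
stem photosynthetic (derived state 'no') is shared by all ingroup taxa — unites the whole ingroup.
leaf margin serrate: derived state 'no' in Epsilon only — an autapomorphy, so it tells us nothing about relationships among taxa.
nictitating membrane (derived state 'yes') is shared by Beta and Epsilon — a synapomorphy uniting that clade.
caudal autotomy: derived state 'yes' in Beta, Epsilon, and Zeta only — synapomorphy for {Beta, Epsilon, Zeta}.
Most parsimonious ingroup topology: (((Epsilon,Beta),Zeta),Gamma).
Beta and Epsilon form a cherry on this tree, so they are sister taxa.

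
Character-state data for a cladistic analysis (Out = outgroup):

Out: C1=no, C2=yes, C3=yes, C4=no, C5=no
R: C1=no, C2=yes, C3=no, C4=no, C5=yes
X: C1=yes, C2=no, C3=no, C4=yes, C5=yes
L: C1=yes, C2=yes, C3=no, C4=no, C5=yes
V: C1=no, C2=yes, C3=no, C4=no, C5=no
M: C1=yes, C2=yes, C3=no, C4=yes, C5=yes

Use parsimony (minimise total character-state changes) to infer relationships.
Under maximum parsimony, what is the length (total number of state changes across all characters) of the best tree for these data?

Character polarity is set by the outgroup: the derived state is whichever differs from the outgroup's state, so for C2, C3 the derived state is 'no', and for the remaining characters it is 'yes'.
C1 (derived state 'yes') is shared by L, M, and X — a synapomorphy uniting that clade.
C2 (derived state 'no') is unique to X (autapomorphy; uninformative for grouping).
C3 (derived state 'no') is shared by all ingroup taxa — unites the whole ingroup.
C4 (derived state 'yes') is shared by M and X — a synapomorphy uniting that clade.
C5 (derived state 'yes') is shared by L, M, R, and X — a synapomorphy uniting that clade.
Most parsimonious ingroup topology: ((R,((X,M),L)),V).
Changes per character on this tree: C1: 1; C2: 1; C3: 1; C4: 1; C5: 1.
Total = 5.

5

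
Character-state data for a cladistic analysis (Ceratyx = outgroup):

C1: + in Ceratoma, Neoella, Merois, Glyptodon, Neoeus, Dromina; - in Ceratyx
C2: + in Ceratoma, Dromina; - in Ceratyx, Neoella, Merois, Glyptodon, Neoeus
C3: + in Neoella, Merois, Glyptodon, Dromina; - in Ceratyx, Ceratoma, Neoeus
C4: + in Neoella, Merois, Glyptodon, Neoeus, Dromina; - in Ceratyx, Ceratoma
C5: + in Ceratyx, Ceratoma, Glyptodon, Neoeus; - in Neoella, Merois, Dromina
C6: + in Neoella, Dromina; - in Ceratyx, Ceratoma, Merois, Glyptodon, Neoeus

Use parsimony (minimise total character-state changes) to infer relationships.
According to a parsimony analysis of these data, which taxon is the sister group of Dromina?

Character polarity is set by the outgroup: the derived state is whichever differs from the outgroup's state, so for C5 the derived state is '-', and for the remaining characters it is '+'.
C1 (derived state '+') is shared by all ingroup taxa — unites the whole ingroup.
C2 groups Ceratoma and Dromina, which is incompatible with the clades supported by the remaining characters; treating it as convergent (homoplasy) costs fewer steps than any alternative tree.
Only Dromina, Glyptodon, Merois, and Neoella show the derived state '+' for C3, supporting them as a clade.
Only Dromina, Glyptodon, Merois, Neoella, and Neoeus show the derived state '+' for C4, supporting them as a clade.
C5: derived state '-' in Dromina, Merois, and Neoella only — synapomorphy for {Dromina, Merois, Neoella}.
C6: derived state '+' in Dromina and Neoella only — synapomorphy for {Dromina, Neoella}.
Most parsimonious ingroup topology: (Ceratoma,((((Neoella,Dromina),Merois),Glyptodon),Neoeus)).
Dromina and Neoella form a cherry on this tree, so they are sister taxa.

Neoella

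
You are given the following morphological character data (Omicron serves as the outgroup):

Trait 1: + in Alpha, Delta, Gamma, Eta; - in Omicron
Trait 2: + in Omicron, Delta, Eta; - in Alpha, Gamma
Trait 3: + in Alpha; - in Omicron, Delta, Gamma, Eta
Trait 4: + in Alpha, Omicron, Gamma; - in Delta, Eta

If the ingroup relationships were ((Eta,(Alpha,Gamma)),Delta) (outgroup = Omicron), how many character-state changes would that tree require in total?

5

Map each character onto ((Eta,(Alpha,Gamma)),Delta) (rooted by Omicron) and count the minimum state changes it requires (Fitch parsimony):
Trait 1: 1; Trait 2: 1; Trait 3: 1; Trait 4: 2.
Total tree length = 5.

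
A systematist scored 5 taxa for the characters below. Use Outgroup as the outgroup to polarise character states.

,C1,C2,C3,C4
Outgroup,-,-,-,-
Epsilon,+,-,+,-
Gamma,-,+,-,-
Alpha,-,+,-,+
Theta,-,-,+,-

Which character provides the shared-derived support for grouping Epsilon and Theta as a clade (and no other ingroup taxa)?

The outgroup has state '-' for every character, so '+' is the derived state throughout.
C1 (derived state '+') is unique to Epsilon (autapomorphy; uninformative for grouping).
C2 (derived state '+') is shared by Alpha and Gamma — a synapomorphy uniting that clade.
C3: derived state '+' in Epsilon and Theta only — synapomorphy for {Epsilon, Theta}.
C4: derived state '+' in Alpha only — an autapomorphy, so it tells us nothing about relationships among taxa.
Most parsimonious ingroup topology: ((Epsilon,Theta),(Gamma,Alpha)).
The clade {Epsilon, Theta} is supported by C3: its derived state '+' occurs in exactly those taxa and in no other taxon (including the outgroup).

C3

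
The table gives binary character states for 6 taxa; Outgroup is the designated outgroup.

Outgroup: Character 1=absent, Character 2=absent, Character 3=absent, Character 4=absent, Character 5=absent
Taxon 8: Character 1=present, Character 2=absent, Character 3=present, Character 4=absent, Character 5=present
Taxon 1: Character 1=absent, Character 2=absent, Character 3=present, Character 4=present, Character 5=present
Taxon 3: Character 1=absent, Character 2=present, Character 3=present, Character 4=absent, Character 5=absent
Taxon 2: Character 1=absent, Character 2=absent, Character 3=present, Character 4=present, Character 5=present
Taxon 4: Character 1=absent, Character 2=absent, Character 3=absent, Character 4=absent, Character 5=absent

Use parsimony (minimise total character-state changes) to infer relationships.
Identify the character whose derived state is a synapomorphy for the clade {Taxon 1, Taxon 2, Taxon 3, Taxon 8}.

Character 3

The outgroup has state 'absent' for every character, so 'present' is the derived state throughout.
Character 1: derived state 'present' in Taxon 8 only — an autapomorphy, so it tells us nothing about relationships among taxa.
Character 2 (derived state 'present') is unique to Taxon 3 (autapomorphy; uninformative for grouping).
Only Taxon 1, Taxon 2, Taxon 3, and Taxon 8 show the derived state 'present' for Character 3, supporting them as a clade.
Only Taxon 1 and Taxon 2 show the derived state 'present' for Character 4, supporting them as a clade.
Character 5 (derived state 'present') is shared by Taxon 1, Taxon 2, and Taxon 8 — a synapomorphy uniting that clade.
Most parsimonious ingroup topology: (((Taxon 8,(Taxon 1,Taxon 2)),Taxon 3),Taxon 4).
The clade {Taxon 1, Taxon 2, Taxon 3, Taxon 8} is supported by Character 3: its derived state 'present' occurs in exactly those taxa and in no other taxon (including the outgroup).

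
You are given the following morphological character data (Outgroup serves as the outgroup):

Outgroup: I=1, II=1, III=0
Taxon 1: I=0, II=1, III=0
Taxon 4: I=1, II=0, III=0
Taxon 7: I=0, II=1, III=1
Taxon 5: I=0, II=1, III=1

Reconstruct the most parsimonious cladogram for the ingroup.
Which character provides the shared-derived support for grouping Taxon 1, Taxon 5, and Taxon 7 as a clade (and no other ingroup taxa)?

Character polarity is set by the outgroup: the derived state is whichever differs from the outgroup's state, so for I, II the derived state is '0', and for the remaining characters it is '1'.
I (derived state '0') is shared by Taxon 1, Taxon 5, and Taxon 7 — a synapomorphy uniting that clade.
II (derived state '0') is unique to Taxon 4 (autapomorphy; uninformative for grouping).
III (derived state '1') is shared by Taxon 5 and Taxon 7 — a synapomorphy uniting that clade.
Most parsimonious ingroup topology: ((Taxon 1,(Taxon 7,Taxon 5)),Taxon 4).
The clade {Taxon 1, Taxon 5, Taxon 7} is supported by I: its derived state '0' occurs in exactly those taxa and in no other taxon (including the outgroup).

I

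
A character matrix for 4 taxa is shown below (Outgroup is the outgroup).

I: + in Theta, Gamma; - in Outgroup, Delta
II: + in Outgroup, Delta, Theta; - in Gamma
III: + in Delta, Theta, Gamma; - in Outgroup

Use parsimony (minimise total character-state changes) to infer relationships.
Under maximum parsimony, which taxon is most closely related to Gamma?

Character polarity is set by the outgroup: the derived state is whichever differs from the outgroup's state, so for II the derived state is '-', and for the remaining characters it is '+'.
Only Gamma and Theta show the derived state '+' for I, supporting them as a clade.
II: derived state '-' in Gamma only — an autapomorphy, so it tells us nothing about relationships among taxa.
All ingroup taxa share the derived state '+' for III; it defines the ingroup but does not resolve relationships within it.
Most parsimonious ingroup topology: (Delta,(Theta,Gamma)).
Gamma and Theta form a cherry on this tree, so they are sister taxa.

Theta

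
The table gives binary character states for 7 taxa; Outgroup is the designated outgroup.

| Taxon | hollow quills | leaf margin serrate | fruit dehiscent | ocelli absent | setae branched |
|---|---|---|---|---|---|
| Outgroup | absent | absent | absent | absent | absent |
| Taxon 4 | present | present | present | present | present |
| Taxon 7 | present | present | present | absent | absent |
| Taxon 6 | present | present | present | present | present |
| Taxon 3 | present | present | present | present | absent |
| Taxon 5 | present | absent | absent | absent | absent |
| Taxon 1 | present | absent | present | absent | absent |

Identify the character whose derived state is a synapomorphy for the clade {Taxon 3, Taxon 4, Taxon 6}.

ocelli absent

The outgroup has state 'absent' for every character, so 'present' is the derived state throughout.
hollow quills (derived state 'present') is shared by all ingroup taxa — unites the whole ingroup.
leaf margin serrate (derived state 'present') is shared by Taxon 3, Taxon 4, Taxon 6, and Taxon 7 — a synapomorphy uniting that clade.
fruit dehiscent (derived state 'present') is shared by Taxon 1, Taxon 3, Taxon 4, Taxon 6, and Taxon 7 — a synapomorphy uniting that clade.
ocelli absent: derived state 'present' in Taxon 3, Taxon 4, and Taxon 6 only — synapomorphy for {Taxon 3, Taxon 4, Taxon 6}.
setae branched (derived state 'present') is shared by Taxon 4 and Taxon 6 — a synapomorphy uniting that clade.
Most parsimonious ingroup topology: (((((Taxon 4,Taxon 6),Taxon 3),Taxon 7),Taxon 1),Taxon 5).
The clade {Taxon 3, Taxon 4, Taxon 6} is supported by ocelli absent: its derived state 'present' occurs in exactly those taxa and in no other taxon (including the outgroup).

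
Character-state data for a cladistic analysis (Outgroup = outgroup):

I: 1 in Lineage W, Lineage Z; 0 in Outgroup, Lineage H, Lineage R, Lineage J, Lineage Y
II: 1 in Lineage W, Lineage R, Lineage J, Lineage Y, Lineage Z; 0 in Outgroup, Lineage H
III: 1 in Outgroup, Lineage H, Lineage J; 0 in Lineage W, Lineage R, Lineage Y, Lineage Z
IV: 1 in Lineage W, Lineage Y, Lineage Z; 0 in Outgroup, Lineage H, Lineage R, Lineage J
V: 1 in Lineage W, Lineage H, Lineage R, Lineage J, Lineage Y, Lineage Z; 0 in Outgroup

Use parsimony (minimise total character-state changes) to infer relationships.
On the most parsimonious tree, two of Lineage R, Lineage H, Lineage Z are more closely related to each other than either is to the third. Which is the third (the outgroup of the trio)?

Character polarity is set by the outgroup: the derived state is whichever differs from the outgroup's state, so for III the derived state is '0', and for the remaining characters it is '1'.
I (derived state '1') is shared by Lineage W and Lineage Z — a synapomorphy uniting that clade.
II (derived state '1') is shared by Lineage J, Lineage R, Lineage W, Lineage Y, and Lineage Z — a synapomorphy uniting that clade.
III: derived state '0' in Lineage R, Lineage W, Lineage Y, and Lineage Z only — synapomorphy for {Lineage R, Lineage W, Lineage Y, Lineage Z}.
Only Lineage W, Lineage Y, and Lineage Z show the derived state '1' for IV, supporting them as a clade.
All ingroup taxa share the derived state '1' for V; it defines the ingroup but does not resolve relationships within it.
Most parsimonious ingroup topology: (((((Lineage W,Lineage Z),Lineage Y),Lineage R),Lineage J),Lineage H).
Lineage Z and Lineage R share a more recent common ancestor with each other than either does with Lineage H, so Lineage H is the least closely related of the three.

Lineage H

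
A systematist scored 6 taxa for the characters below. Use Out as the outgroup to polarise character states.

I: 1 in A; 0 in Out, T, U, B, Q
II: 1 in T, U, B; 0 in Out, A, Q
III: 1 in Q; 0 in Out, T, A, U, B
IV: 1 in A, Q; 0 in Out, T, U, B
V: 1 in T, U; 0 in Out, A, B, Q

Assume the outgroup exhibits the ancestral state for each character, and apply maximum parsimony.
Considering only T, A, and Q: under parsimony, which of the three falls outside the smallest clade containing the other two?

The outgroup has state '0' for every character, so '1' is the derived state throughout.
I (derived state '1') is unique to A (autapomorphy; uninformative for grouping).
II (derived state '1') is shared by B, T, and U — a synapomorphy uniting that clade.
III: derived state '1' in Q only — an autapomorphy, so it tells us nothing about relationships among taxa.
IV (derived state '1') is shared by A and Q — a synapomorphy uniting that clade.
V (derived state '1') is shared by T and U — a synapomorphy uniting that clade.
Most parsimonious ingroup topology: (((T,U),B),(A,Q)).
Q and A share a more recent common ancestor with each other than either does with T, so T is the least closely related of the three.

T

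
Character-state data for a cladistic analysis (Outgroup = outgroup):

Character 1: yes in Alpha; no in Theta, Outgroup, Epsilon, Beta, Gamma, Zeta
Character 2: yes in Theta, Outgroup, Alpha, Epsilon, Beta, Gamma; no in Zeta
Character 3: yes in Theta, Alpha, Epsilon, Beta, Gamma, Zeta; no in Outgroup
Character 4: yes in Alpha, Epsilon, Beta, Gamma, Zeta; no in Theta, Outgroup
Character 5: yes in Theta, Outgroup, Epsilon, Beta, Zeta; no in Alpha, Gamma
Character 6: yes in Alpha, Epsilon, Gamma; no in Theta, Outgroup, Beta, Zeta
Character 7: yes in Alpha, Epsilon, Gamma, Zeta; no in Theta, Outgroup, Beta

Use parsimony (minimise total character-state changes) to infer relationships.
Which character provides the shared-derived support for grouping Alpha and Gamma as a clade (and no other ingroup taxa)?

Character 5

Character polarity is set by the outgroup: the derived state is whichever differs from the outgroup's state, so for Character 2, Character 5 the derived state is 'no', and for the remaining characters it is 'yes'.
Character 1: derived state 'yes' in Alpha only — an autapomorphy, so it tells us nothing about relationships among taxa.
Character 2: derived state 'no' in Zeta only — an autapomorphy, so it tells us nothing about relationships among taxa.
All ingroup taxa share the derived state 'yes' for Character 3; it defines the ingroup but does not resolve relationships within it.
Character 4: derived state 'yes' in Alpha, Beta, Epsilon, Gamma, and Zeta only — synapomorphy for {Alpha, Beta, Epsilon, Gamma, Zeta}.
Character 5: derived state 'no' in Alpha and Gamma only — synapomorphy for {Alpha, Gamma}.
Character 6: derived state 'yes' in Alpha, Epsilon, and Gamma only — synapomorphy for {Alpha, Epsilon, Gamma}.
Character 7 (derived state 'yes') is shared by Alpha, Epsilon, Gamma, and Zeta — a synapomorphy uniting that clade.
Most parsimonious ingroup topology: ((((Epsilon,(Alpha,Gamma)),Zeta),Beta),Theta).
The clade {Alpha, Gamma} is supported by Character 5: its derived state 'no' occurs in exactly those taxa and in no other taxon (including the outgroup).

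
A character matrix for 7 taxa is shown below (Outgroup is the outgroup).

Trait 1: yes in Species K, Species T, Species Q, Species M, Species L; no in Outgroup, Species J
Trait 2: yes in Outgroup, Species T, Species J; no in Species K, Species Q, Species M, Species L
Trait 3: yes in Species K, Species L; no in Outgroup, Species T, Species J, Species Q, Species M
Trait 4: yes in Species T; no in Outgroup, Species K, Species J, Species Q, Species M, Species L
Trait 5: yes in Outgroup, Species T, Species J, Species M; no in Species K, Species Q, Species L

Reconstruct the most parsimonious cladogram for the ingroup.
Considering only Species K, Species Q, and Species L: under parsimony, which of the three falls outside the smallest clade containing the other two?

Character polarity is set by the outgroup: the derived state is whichever differs from the outgroup's state, so for Trait 2, Trait 5 the derived state is 'no', and for the remaining characters it is 'yes'.
Only Species K, Species L, Species M, Species Q, and Species T show the derived state 'yes' for Trait 1, supporting them as a clade.
Trait 2: derived state 'no' in Species K, Species L, Species M, and Species Q only — synapomorphy for {Species K, Species L, Species M, Species Q}.
Trait 3: derived state 'yes' in Species K and Species L only — synapomorphy for {Species K, Species L}.
Trait 4: derived state 'yes' in Species T only — an autapomorphy, so it tells us nothing about relationships among taxa.
Trait 5 (derived state 'no') is shared by Species K, Species L, and Species Q — a synapomorphy uniting that clade.
Most parsimonious ingroup topology: (((((Species K,Species L),Species Q),Species M),Species T),Species J).
Species L and Species K share a more recent common ancestor with each other than either does with Species Q, so Species Q is the least closely related of the three.

Species Q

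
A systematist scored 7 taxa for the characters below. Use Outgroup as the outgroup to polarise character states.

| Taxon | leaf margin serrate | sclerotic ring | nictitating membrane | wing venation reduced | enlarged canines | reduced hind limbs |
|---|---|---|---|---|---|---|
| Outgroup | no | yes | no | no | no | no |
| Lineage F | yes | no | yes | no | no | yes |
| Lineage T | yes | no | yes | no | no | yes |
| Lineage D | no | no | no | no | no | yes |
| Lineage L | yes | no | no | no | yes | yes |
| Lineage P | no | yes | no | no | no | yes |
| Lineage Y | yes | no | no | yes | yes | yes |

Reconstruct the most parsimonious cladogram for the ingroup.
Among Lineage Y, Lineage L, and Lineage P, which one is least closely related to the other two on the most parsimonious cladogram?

Character polarity is set by the outgroup: the derived state is whichever differs from the outgroup's state, so for sclerotic ring the derived state is 'no', and for the remaining characters it is 'yes'.
Only Lineage F, Lineage L, Lineage T, and Lineage Y show the derived state 'yes' for leaf margin serrate, supporting them as a clade.
sclerotic ring: derived state 'no' in Lineage D, Lineage F, Lineage L, Lineage T, and Lineage Y only — synapomorphy for {Lineage D, Lineage F, Lineage L, Lineage T, Lineage Y}.
nictitating membrane: derived state 'yes' in Lineage F and Lineage T only — synapomorphy for {Lineage F, Lineage T}.
wing venation reduced (derived state 'yes') is unique to Lineage Y (autapomorphy; uninformative for grouping).
Only Lineage L and Lineage Y show the derived state 'yes' for enlarged canines, supporting them as a clade.
All ingroup taxa share the derived state 'yes' for reduced hind limbs; it defines the ingroup but does not resolve relationships within it.
Most parsimonious ingroup topology: ((((Lineage F,Lineage T),(Lineage L,Lineage Y)),Lineage D),Lineage P).
Lineage Y and Lineage L share a more recent common ancestor with each other than either does with Lineage P, so Lineage P is the least closely related of the three.

Lineage P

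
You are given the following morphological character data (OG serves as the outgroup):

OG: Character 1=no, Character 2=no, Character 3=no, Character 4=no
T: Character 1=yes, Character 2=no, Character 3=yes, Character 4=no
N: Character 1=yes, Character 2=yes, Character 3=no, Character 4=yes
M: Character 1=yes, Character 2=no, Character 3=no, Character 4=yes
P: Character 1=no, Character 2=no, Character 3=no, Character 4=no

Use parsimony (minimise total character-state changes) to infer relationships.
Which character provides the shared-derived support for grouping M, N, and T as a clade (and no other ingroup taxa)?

The outgroup has state 'no' for every character, so 'yes' is the derived state throughout.
Character 1 (derived state 'yes') is shared by M, N, and T — a synapomorphy uniting that clade.
Character 2: derived state 'yes' in N only — an autapomorphy, so it tells us nothing about relationships among taxa.
Character 3: derived state 'yes' in T only — an autapomorphy, so it tells us nothing about relationships among taxa.
Character 4: derived state 'yes' in M and N only — synapomorphy for {M, N}.
Most parsimonious ingroup topology: ((T,(N,M)),P).
The clade {M, N, T} is supported by Character 1: its derived state 'yes' occurs in exactly those taxa and in no other taxon (including the outgroup).

Character 1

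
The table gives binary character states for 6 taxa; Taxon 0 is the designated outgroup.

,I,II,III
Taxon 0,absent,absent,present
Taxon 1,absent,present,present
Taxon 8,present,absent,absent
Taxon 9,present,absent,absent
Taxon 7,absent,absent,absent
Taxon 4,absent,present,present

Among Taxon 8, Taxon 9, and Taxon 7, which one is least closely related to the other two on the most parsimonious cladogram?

Taxon 7

Character polarity is set by the outgroup: the derived state is whichever differs from the outgroup's state, so for III the derived state is 'absent', and for the remaining characters it is 'present'.
I (derived state 'present') is shared by Taxon 8 and Taxon 9 — a synapomorphy uniting that clade.
II (derived state 'present') is shared by Taxon 1 and Taxon 4 — a synapomorphy uniting that clade.
Only Taxon 7, Taxon 8, and Taxon 9 show the derived state 'absent' for III, supporting them as a clade.
Most parsimonious ingroup topology: ((Taxon 1,Taxon 4),((Taxon 8,Taxon 9),Taxon 7)).
Taxon 8 and Taxon 9 share a more recent common ancestor with each other than either does with Taxon 7, so Taxon 7 is the least closely related of the three.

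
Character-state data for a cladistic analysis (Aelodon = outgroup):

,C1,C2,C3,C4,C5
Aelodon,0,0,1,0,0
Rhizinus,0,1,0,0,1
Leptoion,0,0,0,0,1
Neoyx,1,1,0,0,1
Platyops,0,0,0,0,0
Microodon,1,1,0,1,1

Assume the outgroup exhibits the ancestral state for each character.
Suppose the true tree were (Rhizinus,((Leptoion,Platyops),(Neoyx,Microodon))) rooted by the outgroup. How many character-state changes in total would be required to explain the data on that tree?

Map each character onto (Rhizinus,((Leptoion,Platyops),(Neoyx,Microodon))) (rooted by Aelodon) and count the minimum state changes it requires (Fitch parsimony):
C1: 1; C2: 2; C3: 1; C4: 1; C5: 2.
Total tree length = 7.

7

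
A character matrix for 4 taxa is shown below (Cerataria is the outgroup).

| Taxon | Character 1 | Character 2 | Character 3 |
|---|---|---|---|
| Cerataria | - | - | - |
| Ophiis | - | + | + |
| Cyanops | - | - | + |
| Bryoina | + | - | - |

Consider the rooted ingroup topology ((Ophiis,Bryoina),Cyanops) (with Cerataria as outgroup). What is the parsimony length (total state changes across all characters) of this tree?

4

Map each character onto ((Ophiis,Bryoina),Cyanops) (rooted by Cerataria) and count the minimum state changes it requires (Fitch parsimony):
Character 1: 1; Character 2: 1; Character 3: 2.
Total tree length = 4.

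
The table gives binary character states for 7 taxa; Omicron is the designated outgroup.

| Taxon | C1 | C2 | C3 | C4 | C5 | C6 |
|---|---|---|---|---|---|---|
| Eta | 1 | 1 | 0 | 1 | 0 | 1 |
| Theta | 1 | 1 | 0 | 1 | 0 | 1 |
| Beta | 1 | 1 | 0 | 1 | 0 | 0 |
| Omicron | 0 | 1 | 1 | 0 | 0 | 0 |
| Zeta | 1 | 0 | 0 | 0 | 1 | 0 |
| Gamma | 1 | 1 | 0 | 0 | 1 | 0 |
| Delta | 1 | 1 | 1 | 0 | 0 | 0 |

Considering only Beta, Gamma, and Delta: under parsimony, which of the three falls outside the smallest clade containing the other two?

Character polarity is set by the outgroup: the derived state is whichever differs from the outgroup's state, so for C2, C3 the derived state is '0', and for the remaining characters it is '1'.
All ingroup taxa share the derived state '1' for C1; it defines the ingroup but does not resolve relationships within it.
C2 (derived state '0') is unique to Zeta (autapomorphy; uninformative for grouping).
C3 (derived state '0') is shared by Beta, Eta, Gamma, Theta, and Zeta — a synapomorphy uniting that clade.
C4: derived state '1' in Beta, Eta, and Theta only — synapomorphy for {Beta, Eta, Theta}.
C5 (derived state '1') is shared by Gamma and Zeta — a synapomorphy uniting that clade.
C6 (derived state '1') is shared by Eta and Theta — a synapomorphy uniting that clade.
Most parsimonious ingroup topology: (Delta,((Zeta,Gamma),((Eta,Theta),Beta))).
Beta and Gamma share a more recent common ancestor with each other than either does with Delta, so Delta is the least closely related of the three.

Delta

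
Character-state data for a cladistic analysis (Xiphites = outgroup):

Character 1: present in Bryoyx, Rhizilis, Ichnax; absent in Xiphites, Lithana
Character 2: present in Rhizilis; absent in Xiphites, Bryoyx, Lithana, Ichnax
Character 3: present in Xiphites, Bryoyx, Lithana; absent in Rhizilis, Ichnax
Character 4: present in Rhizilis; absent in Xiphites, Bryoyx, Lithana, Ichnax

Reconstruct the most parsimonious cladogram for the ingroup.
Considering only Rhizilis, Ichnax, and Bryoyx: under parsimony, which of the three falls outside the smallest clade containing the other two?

Bryoyx

Character polarity is set by the outgroup: the derived state is whichever differs from the outgroup's state, so for Character 3 the derived state is 'absent', and for the remaining characters it is 'present'.
Character 1 (derived state 'present') is shared by Bryoyx, Ichnax, and Rhizilis — a synapomorphy uniting that clade.
Character 2 (derived state 'present') is unique to Rhizilis (autapomorphy; uninformative for grouping).
Character 3: derived state 'absent' in Ichnax and Rhizilis only — synapomorphy for {Ichnax, Rhizilis}.
Character 4: derived state 'present' in Rhizilis only — an autapomorphy, so it tells us nothing about relationships among taxa.
Most parsimonious ingroup topology: ((Bryoyx,(Rhizilis,Ichnax)),Lithana).
Rhizilis and Ichnax share a more recent common ancestor with each other than either does with Bryoyx, so Bryoyx is the least closely related of the three.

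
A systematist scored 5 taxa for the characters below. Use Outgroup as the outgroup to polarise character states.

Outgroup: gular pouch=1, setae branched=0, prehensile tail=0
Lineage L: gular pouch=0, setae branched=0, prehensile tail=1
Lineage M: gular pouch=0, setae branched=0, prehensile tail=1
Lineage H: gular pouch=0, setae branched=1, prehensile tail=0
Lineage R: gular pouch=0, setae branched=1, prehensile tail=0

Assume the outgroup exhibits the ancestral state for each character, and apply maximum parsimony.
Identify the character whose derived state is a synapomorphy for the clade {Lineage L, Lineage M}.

prehensile tail

Character polarity is set by the outgroup: the derived state is whichever differs from the outgroup's state, so for gular pouch the derived state is '0', and for the remaining characters it is '1'.
All ingroup taxa share the derived state '0' for gular pouch; it defines the ingroup but does not resolve relationships within it.
Only Lineage H and Lineage R show the derived state '1' for setae branched, supporting them as a clade.
prehensile tail (derived state '1') is shared by Lineage L and Lineage M — a synapomorphy uniting that clade.
Most parsimonious ingroup topology: ((Lineage L,Lineage M),(Lineage H,Lineage R)).
The clade {Lineage L, Lineage M} is supported by prehensile tail: its derived state '1' occurs in exactly those taxa and in no other taxon (including the outgroup).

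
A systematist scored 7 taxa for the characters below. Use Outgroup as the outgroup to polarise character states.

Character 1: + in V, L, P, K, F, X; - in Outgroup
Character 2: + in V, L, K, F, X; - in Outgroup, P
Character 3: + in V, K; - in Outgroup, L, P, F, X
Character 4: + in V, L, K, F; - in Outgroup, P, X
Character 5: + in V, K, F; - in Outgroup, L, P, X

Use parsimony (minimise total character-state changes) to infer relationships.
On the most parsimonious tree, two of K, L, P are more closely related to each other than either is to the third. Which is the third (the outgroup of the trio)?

The outgroup has state '-' for every character, so '+' is the derived state throughout.
Character 1 (derived state '+') is shared by all ingroup taxa — unites the whole ingroup.
Character 2: derived state '+' in F, K, L, V, and X only — synapomorphy for {F, K, L, V, X}.
Character 3 (derived state '+') is shared by K and V — a synapomorphy uniting that clade.
Character 4: derived state '+' in F, K, L, and V only — synapomorphy for {F, K, L, V}.
Character 5: derived state '+' in F, K, and V only — synapomorphy for {F, K, V}.
Most parsimonious ingroup topology: (((((V,K),F),L),X),P).
L and K share a more recent common ancestor with each other than either does with P, so P is the least closely related of the three.

P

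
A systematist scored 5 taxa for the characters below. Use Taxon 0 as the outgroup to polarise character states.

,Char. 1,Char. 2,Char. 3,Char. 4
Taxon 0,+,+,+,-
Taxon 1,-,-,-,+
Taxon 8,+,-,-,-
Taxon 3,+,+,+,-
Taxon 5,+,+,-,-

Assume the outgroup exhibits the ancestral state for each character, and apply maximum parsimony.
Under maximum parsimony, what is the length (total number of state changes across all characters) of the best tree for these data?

4

Character polarity is set by the outgroup: the derived state is whichever differs from the outgroup's state, so for Char. 1, Char. 2, Char. 3 the derived state is '-', and for the remaining characters it is '+'.
Char. 1: derived state '-' in Taxon 1 only — an autapomorphy, so it tells us nothing about relationships among taxa.
Char. 2 (derived state '-') is shared by Taxon 1 and Taxon 8 — a synapomorphy uniting that clade.
Char. 3: derived state '-' in Taxon 1, Taxon 5, and Taxon 8 only — synapomorphy for {Taxon 1, Taxon 5, Taxon 8}.
Char. 4 (derived state '+') is unique to Taxon 1 (autapomorphy; uninformative for grouping).
Most parsimonious ingroup topology: (((Taxon 1,Taxon 8),Taxon 5),Taxon 3).
Changes per character on this tree: Char. 1: 1; Char. 2: 1; Char. 3: 1; Char. 4: 1.
Total = 4.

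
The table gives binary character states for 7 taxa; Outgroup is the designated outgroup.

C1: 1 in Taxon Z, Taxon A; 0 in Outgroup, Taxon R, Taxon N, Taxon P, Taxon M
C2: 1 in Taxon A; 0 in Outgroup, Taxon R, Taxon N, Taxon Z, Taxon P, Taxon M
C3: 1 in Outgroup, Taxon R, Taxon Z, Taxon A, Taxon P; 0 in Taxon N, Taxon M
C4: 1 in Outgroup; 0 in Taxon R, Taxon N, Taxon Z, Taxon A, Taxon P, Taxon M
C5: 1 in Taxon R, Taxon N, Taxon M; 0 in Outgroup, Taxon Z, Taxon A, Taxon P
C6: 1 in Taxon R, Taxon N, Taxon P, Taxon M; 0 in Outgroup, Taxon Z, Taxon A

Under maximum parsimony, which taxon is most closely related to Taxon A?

Character polarity is set by the outgroup: the derived state is whichever differs from the outgroup's state, so for C3, C4 the derived state is '0', and for the remaining characters it is '1'.
Only Taxon A and Taxon Z show the derived state '1' for C1, supporting them as a clade.
C2 (derived state '1') is unique to Taxon A (autapomorphy; uninformative for grouping).
C3 (derived state '0') is shared by Taxon M and Taxon N — a synapomorphy uniting that clade.
All ingroup taxa share the derived state '0' for C4; it defines the ingroup but does not resolve relationships within it.
Only Taxon M, Taxon N, and Taxon R show the derived state '1' for C5, supporting them as a clade.
C6: derived state '1' in Taxon M, Taxon N, Taxon P, and Taxon R only — synapomorphy for {Taxon M, Taxon N, Taxon P, Taxon R}.
Most parsimonious ingroup topology: (((Taxon R,(Taxon N,Taxon M)),Taxon P),(Taxon Z,Taxon A)).
Taxon A and Taxon Z form a cherry on this tree, so they are sister taxa.

Taxon Z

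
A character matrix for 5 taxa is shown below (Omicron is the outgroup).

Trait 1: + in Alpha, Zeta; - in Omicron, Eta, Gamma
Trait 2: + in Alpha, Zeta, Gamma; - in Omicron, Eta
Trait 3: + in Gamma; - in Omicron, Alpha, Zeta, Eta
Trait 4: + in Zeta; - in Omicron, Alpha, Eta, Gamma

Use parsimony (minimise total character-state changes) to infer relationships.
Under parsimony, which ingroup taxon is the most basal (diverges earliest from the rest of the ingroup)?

The outgroup has state '-' for every character, so '+' is the derived state throughout.
Trait 1: derived state '+' in Alpha and Zeta only — synapomorphy for {Alpha, Zeta}.
Trait 2: derived state '+' in Alpha, Gamma, and Zeta only — synapomorphy for {Alpha, Gamma, Zeta}.
Trait 3: derived state '+' in Gamma only — an autapomorphy, so it tells us nothing about relationships among taxa.
Trait 4 (derived state '+') is unique to Zeta (autapomorphy; uninformative for grouping).
Most parsimonious ingroup topology: (Eta,(Gamma,(Alpha,Zeta))).
Eta is sister to the clade containing all other ingroup taxa, so it is the earliest-diverging (most basal) ingroup lineage.

Eta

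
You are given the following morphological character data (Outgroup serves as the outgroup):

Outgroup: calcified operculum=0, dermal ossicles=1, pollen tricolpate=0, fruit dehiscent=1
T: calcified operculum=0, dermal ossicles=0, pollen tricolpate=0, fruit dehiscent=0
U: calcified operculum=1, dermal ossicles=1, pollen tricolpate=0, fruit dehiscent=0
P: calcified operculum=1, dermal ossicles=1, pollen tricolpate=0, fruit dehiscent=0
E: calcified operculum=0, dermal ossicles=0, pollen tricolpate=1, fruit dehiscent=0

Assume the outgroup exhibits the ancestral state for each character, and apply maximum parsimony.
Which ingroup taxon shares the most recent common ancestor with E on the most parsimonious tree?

T

Character polarity is set by the outgroup: the derived state is whichever differs from the outgroup's state, so for dermal ossicles, fruit dehiscent the derived state is '0', and for the remaining characters it is '1'.
calcified operculum (derived state '1') is shared by P and U — a synapomorphy uniting that clade.
Only E and T show the derived state '0' for dermal ossicles, supporting them as a clade.
pollen tricolpate: derived state '1' in E only — an autapomorphy, so it tells us nothing about relationships among taxa.
All ingroup taxa share the derived state '0' for fruit dehiscent; it defines the ingroup but does not resolve relationships within it.
Most parsimonious ingroup topology: ((T,E),(U,P)).
E and T form a cherry on this tree, so they are sister taxa.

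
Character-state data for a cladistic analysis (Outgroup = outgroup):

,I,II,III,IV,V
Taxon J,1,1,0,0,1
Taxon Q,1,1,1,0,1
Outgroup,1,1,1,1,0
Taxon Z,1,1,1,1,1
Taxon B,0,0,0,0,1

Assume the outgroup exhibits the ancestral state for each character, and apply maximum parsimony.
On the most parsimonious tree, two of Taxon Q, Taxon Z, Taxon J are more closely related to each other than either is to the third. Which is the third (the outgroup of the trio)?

Taxon Z

Character polarity is set by the outgroup: the derived state is whichever differs from the outgroup's state, so for I, II, III, IV the derived state is '0', and for the remaining characters it is '1'.
I (derived state '0') is unique to Taxon B (autapomorphy; uninformative for grouping).
II: derived state '0' in Taxon B only — an autapomorphy, so it tells us nothing about relationships among taxa.
III: derived state '0' in Taxon B and Taxon J only — synapomorphy for {Taxon B, Taxon J}.
Only Taxon B, Taxon J, and Taxon Q show the derived state '0' for IV, supporting them as a clade.
All ingroup taxa share the derived state '1' for V; it defines the ingroup but does not resolve relationships within it.
Most parsimonious ingroup topology: ((Taxon Q,(Taxon J,Taxon B)),Taxon Z).
Taxon Q and Taxon J share a more recent common ancestor with each other than either does with Taxon Z, so Taxon Z is the least closely related of the three.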